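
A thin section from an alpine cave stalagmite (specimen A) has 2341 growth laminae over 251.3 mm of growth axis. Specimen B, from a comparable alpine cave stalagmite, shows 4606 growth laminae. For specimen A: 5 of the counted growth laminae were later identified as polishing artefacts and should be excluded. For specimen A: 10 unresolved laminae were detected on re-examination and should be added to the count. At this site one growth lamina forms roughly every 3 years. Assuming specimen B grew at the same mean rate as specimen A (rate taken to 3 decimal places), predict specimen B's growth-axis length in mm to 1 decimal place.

Specimen A: true growth lamina count = 2341 − 5 + 10 = 2346.
Specimen A: 2346 growth laminae at 3 years each span 2346 × 3 = 7038 years.
A: Extension rate ≈ 251.3 / 7038 = 0.036 mm/yr.
Specimen B: multiplying by 3 years per growth lamina: 4606 × 3 = 13818 years. For B, 0.036 mm/year × 13818 years = 497.4 mm.

497.4 mm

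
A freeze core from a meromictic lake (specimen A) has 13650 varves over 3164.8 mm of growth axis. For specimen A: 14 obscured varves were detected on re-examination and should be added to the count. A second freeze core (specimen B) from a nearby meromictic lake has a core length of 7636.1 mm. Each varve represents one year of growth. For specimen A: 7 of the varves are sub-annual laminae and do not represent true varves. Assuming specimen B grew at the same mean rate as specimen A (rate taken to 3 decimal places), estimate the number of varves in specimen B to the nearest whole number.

Specimen A: after corrections the count is 13650 − 7 + 14 = 13657 varves.
A: 3164.8 mm over 13657 years gives 3164.8 / 13657 ≈ 0.232 mm/yr.
B spans 7636.1 / 0.232 = 32914.22 years ≈ 32914 varves.

32914 varves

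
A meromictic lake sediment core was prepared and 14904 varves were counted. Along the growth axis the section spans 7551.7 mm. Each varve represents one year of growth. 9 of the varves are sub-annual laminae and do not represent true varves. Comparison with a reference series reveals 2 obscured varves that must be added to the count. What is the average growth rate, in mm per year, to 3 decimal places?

Correcting the raw count gives 14904 − 9 + 2 = 14897 true varves.
Extension rate ≈ 7551.7 / 14897 = 0.507 mm per year.

0.507 mm per year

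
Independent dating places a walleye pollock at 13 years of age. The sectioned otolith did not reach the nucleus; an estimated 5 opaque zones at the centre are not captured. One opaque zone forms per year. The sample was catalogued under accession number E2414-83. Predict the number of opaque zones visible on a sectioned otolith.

At one opaque zone per year, 13 years correspond to 13 opaque zones.
Subtracting the 5 opaque zones not captured gives 13 − 5 = 8 opaque zones in the record.

8 opaque zones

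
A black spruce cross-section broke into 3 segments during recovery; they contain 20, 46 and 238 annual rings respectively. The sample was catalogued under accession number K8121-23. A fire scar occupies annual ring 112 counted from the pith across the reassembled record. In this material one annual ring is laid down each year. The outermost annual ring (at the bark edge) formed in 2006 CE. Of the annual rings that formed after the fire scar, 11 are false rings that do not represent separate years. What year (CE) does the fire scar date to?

Total annual rings = 20 + 46 + 238 = 304.
Between annual ring 112 and the bark edge there are 304 − 112 = 192 annual rings.
Excluding 11 false annual rings: 192 − 11 = 181.
Counting back 181 years from 2006 CE places the fire scar in 2006 − 181 = 1825 CE.

1825 CE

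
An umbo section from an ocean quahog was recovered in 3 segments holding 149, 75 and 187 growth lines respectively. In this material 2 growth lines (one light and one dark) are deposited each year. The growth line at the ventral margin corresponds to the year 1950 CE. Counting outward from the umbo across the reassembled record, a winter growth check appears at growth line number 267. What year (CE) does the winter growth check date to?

1878 CE

Total growth lines = 149 + 75 + 187 = 411.
411 − 267 = 144 growth lines lie beyond the winter growth check toward the ventral margin.
With 2 growth lines per year, 144 / 2 = 72 years.
1950 − 72 = 1878 CE.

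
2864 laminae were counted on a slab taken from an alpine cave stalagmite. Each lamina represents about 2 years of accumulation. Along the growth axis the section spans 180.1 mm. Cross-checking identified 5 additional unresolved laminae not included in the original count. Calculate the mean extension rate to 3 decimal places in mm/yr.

Adjusted count: 2864 + 5 = 2869 laminae.
At 2 years per lamina, 2869 × 2 = 5738 years.
180.1 mm over 5738 years gives 180.1 / 5738 ≈ 0.031 mm/yr.

0.031 mm/yr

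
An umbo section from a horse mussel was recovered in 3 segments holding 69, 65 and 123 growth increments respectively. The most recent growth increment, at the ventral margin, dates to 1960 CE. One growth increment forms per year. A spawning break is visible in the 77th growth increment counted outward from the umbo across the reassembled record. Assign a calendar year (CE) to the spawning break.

1780 CE

Total growth increments = 69 + 65 + 123 = 257.
Between growth increment 77 and the ventral margin there are 257 − 77 = 180 growth increments.
The growth increment at the ventral margin is 1960 CE, so the spawning break dates to 1960 − 180 = 1780 CE.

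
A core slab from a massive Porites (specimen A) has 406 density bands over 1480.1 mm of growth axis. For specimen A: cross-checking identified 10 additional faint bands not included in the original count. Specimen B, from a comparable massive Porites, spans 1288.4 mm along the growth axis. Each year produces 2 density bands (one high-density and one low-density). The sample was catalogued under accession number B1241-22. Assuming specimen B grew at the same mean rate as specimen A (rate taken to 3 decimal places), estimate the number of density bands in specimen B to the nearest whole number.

Specimen A: after corrections the count is 406 + 10 = 416 density bands.
Specimen A: dividing by 2 density bands per year: 416 / 2 = 208 years.
A: Extension rate ≈ 1480.1 / 208 = 7.116 mm/yr.
For B, 1288.4 / 7.116 = 181.06 years; at 2 density bands per year that is 181.06 × 2 ≈ 362 density bands.

362 density bands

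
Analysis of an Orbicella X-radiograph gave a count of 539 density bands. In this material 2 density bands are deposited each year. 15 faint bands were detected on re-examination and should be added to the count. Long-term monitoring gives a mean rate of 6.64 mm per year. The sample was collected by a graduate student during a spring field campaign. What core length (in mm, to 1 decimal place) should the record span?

1839.3 mm

True density band count = 539 + 15 = 554.
Dividing by 2 density bands per year: 554 / 2 = 277 years.
Predicted length = 6.64 mm/year × 277 years = 1839.3 mm.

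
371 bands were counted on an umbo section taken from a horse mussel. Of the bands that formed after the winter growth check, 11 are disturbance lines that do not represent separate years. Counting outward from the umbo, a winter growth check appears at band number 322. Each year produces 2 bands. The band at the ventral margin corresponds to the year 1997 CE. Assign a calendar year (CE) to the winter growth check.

1978 CE

Between band 322 and the ventral margin there are 371 − 322 = 49 bands.
Removing the 11 false bands leaves 49 − 11 = 38 true bands beyond the winter growth check.
With 2 bands per year, 38 / 2 = 19 years.
1997 − 19 = 1978 CE.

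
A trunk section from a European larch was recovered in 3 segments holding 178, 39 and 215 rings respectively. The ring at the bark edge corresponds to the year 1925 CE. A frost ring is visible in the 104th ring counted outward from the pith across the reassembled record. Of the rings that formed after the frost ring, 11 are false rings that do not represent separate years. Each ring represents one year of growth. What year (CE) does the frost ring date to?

Total rings = 178 + 39 + 215 = 432.
432 − 104 = 328 rings lie beyond the frost ring toward the bark edge.
328 − 11 false = 317 true rings after the frost ring.
The ring at the bark edge is 1925 CE, so the frost ring dates to 1925 − 317 = 1608 CE.

1608 CE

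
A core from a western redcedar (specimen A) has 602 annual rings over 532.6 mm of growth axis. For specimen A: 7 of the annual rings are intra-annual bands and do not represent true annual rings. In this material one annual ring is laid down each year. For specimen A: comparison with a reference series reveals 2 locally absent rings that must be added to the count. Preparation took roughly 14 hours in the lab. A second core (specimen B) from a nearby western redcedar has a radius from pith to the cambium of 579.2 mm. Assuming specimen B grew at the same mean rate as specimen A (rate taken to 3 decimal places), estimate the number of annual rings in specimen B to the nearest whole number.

Specimen A: after corrections the count is 602 − 7 + 2 = 597 annual rings.
A: 532.6 mm over 597 years gives 532.6 / 597 ≈ 0.892 mm per year.
Specimen B: 579.2 mm / 0.892 mm per year = 649.33 years ≈ 649 annual rings.

649 annual rings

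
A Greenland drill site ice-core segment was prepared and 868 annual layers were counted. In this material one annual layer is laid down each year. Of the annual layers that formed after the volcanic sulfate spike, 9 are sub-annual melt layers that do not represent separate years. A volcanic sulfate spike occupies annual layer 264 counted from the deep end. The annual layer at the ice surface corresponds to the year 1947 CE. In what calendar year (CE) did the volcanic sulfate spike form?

868 − 264 = 604 annual layers lie beyond the volcanic sulfate spike toward the ice surface.
Excluding 9 false annual layers: 604 − 9 = 595.
The annual layer at the ice surface is 1947 CE, so the volcanic sulfate spike dates to 1947 − 595 = 1352 CE.

1352 CE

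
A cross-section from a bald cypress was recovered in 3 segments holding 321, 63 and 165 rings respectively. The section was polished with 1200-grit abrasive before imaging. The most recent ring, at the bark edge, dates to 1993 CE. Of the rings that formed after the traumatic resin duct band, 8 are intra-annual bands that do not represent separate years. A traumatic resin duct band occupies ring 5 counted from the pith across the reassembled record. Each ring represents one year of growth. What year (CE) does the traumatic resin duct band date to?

1457 CE

Total rings = 321 + 63 + 165 = 549.
The traumatic resin duct band sits at ring 5 from the pith, so 549 − 5 = 544 rings formed after it.
544 − 8 false = 536 true rings after the traumatic resin duct band.
1993 − 536 = 1457 CE.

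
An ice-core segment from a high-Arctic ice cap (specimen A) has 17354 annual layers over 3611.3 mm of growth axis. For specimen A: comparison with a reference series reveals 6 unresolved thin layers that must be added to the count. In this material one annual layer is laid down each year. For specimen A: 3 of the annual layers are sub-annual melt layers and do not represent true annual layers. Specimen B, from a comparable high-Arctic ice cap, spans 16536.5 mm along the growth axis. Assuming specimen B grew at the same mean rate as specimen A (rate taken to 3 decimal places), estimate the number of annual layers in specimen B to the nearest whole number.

Specimen A: true annual layer count = 17354 − 3 + 6 = 17357.
A: Extension rate ≈ 3611.3 / 17357 = 0.208 mm/yr.
For B, 16536.5 / 0.208 = 79502.40 years ≈ 79502 annual layers.

79502 annual layers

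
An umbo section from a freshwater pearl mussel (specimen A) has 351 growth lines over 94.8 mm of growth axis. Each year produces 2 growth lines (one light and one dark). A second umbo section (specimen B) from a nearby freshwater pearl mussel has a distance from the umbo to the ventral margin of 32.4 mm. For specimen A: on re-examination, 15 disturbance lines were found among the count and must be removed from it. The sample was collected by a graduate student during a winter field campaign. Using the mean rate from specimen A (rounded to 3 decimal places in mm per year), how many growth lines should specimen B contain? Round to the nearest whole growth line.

Specimen A: after corrections the count is 351 − 15 = 336 growth lines.
Specimen A: 336 growth lines at 2 per year is 336 / 2 = 168 years.
A: 94.8 mm over 168 years gives 94.8 / 168 ≈ 0.564 mm per year.
For B, 32.4 / 0.564 = 57.45 years; at 2 growth lines per year that is 57.45 × 2 ≈ 115 growth lines.

115 growth lines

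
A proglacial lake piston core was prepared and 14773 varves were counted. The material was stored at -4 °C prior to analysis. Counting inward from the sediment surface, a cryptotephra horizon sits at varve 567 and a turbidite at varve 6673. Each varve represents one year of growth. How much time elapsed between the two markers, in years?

6106 years

Separation: 6673 − 567 = 6106 varves.
One varve per year makes the interval 6106 years.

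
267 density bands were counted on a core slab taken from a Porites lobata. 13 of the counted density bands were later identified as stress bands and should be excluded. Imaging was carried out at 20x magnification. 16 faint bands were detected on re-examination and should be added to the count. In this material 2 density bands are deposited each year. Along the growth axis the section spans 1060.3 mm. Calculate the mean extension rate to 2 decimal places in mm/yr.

Correcting the raw count gives 267 − 13 + 16 = 270 true density bands.
Dividing by 2 density bands per year: 270 / 2 = 135 years.
1060.3 mm over 135 years gives 1060.3 / 135 ≈ 7.85 mm/yr.

7.85 mm/yr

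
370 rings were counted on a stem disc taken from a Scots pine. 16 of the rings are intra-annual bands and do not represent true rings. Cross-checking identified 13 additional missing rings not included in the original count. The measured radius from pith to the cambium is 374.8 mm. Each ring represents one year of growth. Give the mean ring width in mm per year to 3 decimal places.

1.021 mm per year

After corrections the count is 370 − 16 + 13 = 367 rings.
Extension rate ≈ 374.8 / 367 = 1.021 mm per year.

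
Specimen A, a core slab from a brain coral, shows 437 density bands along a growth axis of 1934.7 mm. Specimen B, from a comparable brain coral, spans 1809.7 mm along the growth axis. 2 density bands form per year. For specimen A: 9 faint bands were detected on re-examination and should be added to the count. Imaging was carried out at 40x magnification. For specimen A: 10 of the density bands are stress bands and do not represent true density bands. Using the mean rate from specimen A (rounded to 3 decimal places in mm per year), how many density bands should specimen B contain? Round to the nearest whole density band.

408 density bands

Specimen A: adjusted count: 437 − 10 + 9 = 436 density bands.
Specimen A: dividing by 2 density bands per year: 436 / 2 = 218 years.
A: Extension rate ≈ 1934.7 / 218 = 8.875 mm per year.
Specimen B: 1809.7 mm / 8.875 mm per year = 203.91 years; at 2 density bands per year that is 203.91 × 2 ≈ 408 density bands.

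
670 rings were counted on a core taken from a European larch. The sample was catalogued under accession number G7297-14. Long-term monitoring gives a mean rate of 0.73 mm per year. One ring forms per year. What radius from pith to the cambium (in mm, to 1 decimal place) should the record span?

670 years of growth are recorded.
Length ≈ 0.73 × 670 = 489.1 mm.

489.1 mm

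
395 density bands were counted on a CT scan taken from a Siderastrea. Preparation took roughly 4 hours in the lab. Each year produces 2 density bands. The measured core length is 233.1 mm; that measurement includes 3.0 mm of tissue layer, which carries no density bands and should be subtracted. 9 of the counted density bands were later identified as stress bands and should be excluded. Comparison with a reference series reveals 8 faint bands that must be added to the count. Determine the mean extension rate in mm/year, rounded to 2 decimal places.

True density band count = 395 − 9 + 8 = 394.
With 2 density bands per year, 394 / 2 = 197 years.
Removing the 3.0 mm offcut leaves 233.1 − 3.0 = 230.1 mm.
Extension rate ≈ 230.1 / 197 = 1.17 mm/year.

1.17 mm/year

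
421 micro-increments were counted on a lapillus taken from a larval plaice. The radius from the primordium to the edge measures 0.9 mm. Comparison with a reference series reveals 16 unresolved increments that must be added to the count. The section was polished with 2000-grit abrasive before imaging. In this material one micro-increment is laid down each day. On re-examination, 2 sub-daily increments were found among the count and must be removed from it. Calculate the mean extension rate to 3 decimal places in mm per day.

Adjusted count: 421 − 2 + 16 = 435 micro-increments.
Mean rate = 0.9 mm / 435 days ≈ 0.002 mm per day.

0.002 mm per day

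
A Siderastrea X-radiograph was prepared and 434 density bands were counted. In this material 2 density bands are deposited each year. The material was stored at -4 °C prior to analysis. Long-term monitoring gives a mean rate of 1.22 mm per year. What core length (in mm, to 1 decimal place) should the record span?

264.7 mm

434 density bands at 2 per year is 434 / 2 = 217 years.
217 years at 1.22 mm/year gives 1.22 × 217 = 264.7 mm.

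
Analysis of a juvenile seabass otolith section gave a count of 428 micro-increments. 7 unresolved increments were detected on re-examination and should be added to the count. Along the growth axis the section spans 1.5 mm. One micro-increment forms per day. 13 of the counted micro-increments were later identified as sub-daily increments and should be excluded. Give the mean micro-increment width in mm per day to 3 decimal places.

0.004 mm per day

After corrections the count is 428 − 13 + 7 = 422 micro-increments.
1.5 mm over 422 days gives 1.5 / 422 ≈ 0.004 mm per day.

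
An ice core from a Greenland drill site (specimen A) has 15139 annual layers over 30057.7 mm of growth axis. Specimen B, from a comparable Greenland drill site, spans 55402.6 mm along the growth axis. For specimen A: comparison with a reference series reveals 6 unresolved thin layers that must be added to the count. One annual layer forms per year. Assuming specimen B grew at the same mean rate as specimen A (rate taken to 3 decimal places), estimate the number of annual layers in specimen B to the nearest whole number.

27911 annual layers

Specimen A: adjusted count: 15139 + 6 = 15145 annual layers.
A: Extension rate ≈ 30057.7 / 15145 = 1.985 mm per year.
Specimen B: 55402.6 mm / 1.985 mm per year = 27910.63 years ≈ 27911 annual layers.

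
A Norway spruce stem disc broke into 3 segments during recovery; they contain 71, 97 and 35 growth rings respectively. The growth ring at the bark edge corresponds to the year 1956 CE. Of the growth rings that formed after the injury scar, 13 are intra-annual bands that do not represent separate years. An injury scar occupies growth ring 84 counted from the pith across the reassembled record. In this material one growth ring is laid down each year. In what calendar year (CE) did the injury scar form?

1850 CE

Total growth rings = 71 + 97 + 35 = 203.
The injury scar sits at growth ring 84 from the pith, so 203 − 84 = 119 growth rings formed after it.
Removing the 13 false growth rings leaves 119 − 13 = 106 true growth rings beyond the injury scar.
Counting back 106 years from 1956 CE places the injury scar in 1956 − 106 = 1850 CE.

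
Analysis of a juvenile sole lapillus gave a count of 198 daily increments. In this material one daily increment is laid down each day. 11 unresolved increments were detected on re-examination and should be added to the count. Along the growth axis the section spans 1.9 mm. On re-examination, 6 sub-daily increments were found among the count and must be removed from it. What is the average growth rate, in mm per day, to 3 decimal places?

0.009 mm per day

After corrections the count is 198 − 6 + 11 = 203 daily increments.
1.9 mm over 203 days gives 1.9 / 203 ≈ 0.009 mm per day.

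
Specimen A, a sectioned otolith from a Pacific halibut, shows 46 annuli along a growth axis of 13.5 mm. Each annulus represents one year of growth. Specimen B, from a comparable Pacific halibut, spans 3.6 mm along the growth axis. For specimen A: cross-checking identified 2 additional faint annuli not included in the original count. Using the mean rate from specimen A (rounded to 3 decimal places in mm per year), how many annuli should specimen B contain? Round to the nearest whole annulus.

13 annuli

Specimen A: true annulus count = 46 + 2 = 48.
A: Mean rate = 13.5 mm / 48 years ≈ 0.281 mm per year.
For B, 3.6 / 0.281 = 12.81 years ≈ 13 annuli.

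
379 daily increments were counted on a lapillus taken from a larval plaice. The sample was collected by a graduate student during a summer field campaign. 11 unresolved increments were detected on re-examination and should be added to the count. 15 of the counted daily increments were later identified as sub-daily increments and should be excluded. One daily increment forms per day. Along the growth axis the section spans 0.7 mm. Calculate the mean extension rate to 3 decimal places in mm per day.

0.002 mm per day

True daily increment count = 379 − 15 + 11 = 375.
Extension rate ≈ 0.7 / 375 = 0.002 mm per day.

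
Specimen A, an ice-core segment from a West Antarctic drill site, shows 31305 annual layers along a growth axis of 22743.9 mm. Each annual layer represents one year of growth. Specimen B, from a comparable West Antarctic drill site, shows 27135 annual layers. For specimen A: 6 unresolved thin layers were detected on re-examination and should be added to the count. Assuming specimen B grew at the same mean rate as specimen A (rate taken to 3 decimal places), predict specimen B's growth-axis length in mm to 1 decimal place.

19700.0 mm

Specimen A: true annual layer count = 31305 + 6 = 31311.
A: 22743.9 mm over 31311 years gives 22743.9 / 31311 ≈ 0.726 mm per year.
Length of B = 0.726 × 27135 = 19700.0 mm.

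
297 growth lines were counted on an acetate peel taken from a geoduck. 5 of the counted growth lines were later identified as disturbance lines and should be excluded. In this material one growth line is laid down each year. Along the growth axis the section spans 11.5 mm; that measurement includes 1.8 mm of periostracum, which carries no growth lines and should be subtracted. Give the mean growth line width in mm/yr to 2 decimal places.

0.03 mm/yr

Adjusted count: 297 − 5 = 292 growth lines.
Net length = 11.5 − 1.8 = 9.7 mm.
Extension rate ≈ 9.7 / 292 = 0.03 mm/yr.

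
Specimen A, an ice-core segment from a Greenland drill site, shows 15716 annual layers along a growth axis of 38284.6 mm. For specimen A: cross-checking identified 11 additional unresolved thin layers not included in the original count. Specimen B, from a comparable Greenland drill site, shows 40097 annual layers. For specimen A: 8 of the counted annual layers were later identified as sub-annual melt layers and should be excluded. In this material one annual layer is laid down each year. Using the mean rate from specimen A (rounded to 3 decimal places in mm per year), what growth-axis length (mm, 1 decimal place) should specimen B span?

97676.3 mm

Specimen A: true annual layer count = 15716 − 8 + 11 = 15719.
A: Extension rate ≈ 38284.6 / 15719 = 2.436 mm/year.
Length of B = 2.436 × 40097 = 97676.3 mm.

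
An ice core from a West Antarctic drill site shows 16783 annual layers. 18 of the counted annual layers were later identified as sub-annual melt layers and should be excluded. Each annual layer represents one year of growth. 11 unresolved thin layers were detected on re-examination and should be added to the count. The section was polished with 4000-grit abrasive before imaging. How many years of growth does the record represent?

16776 years

Correcting the raw count gives 16783 − 18 + 11 = 16776 true annual layers.
With a one-to-one annual layer periodicity this is 16776 years.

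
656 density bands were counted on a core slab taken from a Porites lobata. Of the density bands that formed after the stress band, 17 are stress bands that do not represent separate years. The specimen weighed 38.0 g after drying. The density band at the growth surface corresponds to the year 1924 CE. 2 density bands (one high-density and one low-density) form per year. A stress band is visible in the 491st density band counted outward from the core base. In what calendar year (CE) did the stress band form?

Between density band 491 and the growth surface there are 656 − 491 = 165 density bands.
165 − 17 false = 148 true density bands after the stress band.
Dividing by 2 density bands per year: 148 / 2 = 74 years.
1924 − 74 = 1850 CE.

1850 CE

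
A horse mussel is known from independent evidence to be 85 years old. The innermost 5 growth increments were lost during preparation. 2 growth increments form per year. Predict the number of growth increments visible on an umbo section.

165 growth increments

85 years at 2 growth increments per year gives 85 × 2 = 170 growth increments.
Subtracting the 5 growth increments not captured gives 170 − 5 = 165 growth increments in the record.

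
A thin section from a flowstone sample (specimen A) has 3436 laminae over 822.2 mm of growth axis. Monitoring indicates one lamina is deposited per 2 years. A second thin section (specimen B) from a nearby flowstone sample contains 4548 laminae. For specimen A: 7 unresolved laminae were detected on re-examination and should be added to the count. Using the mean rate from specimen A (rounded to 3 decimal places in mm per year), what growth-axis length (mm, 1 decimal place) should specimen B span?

1082.4 mm

Specimen A: after corrections the count is 3436 + 7 = 3443 laminae.
Specimen A: multiplying by 2 years per lamina: 3443 × 2 = 6886 years.
A: Extension rate ≈ 822.2 / 6886 = 0.119 mm per year.
Specimen B: 4548 laminae at 2 years each span 4548 × 2 = 9096 years. B's length ≈ 0.119 × 9096 = 1082.4 mm.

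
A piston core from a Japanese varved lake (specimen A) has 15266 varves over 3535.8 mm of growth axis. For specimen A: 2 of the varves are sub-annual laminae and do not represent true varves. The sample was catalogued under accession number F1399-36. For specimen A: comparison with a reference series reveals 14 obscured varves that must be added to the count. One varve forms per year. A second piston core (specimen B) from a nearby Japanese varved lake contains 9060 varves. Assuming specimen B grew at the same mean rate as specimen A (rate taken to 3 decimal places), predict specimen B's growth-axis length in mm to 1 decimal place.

2092.9 mm

Specimen A: after corrections the count is 15266 − 2 + 14 = 15278 varves.
A: 3535.8 mm over 15278 years gives 3535.8 / 15278 ≈ 0.231 mm per year.
For B, 0.231 mm/year × 9060 years = 2092.9 mm.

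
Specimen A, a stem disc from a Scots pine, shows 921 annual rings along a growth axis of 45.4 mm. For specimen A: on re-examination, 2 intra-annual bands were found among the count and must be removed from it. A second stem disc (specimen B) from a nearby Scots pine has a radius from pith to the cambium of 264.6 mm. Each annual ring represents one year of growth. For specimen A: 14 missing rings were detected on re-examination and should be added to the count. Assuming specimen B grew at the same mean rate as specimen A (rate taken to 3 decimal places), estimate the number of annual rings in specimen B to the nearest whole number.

Specimen A: true annual ring count = 921 − 2 + 14 = 933.
A: 45.4 mm over 933 years gives 45.4 / 933 ≈ 0.049 mm/yr.
B spans 264.6 / 0.049 = 5400.00 years ≈ 5400 annual rings.

5400 annual rings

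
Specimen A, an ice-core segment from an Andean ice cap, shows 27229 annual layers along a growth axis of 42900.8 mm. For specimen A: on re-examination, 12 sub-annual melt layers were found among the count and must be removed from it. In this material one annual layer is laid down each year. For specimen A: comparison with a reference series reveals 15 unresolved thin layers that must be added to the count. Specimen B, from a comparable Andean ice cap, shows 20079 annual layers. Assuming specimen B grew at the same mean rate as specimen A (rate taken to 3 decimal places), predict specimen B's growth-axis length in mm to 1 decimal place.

31624.4 mm

Specimen A: adjusted count: 27229 − 12 + 15 = 27232 annual layers.
A: 42900.8 mm over 27232 years gives 42900.8 / 27232 ≈ 1.575 mm/yr.
B's length ≈ 1.575 × 20079 = 31624.4 mm.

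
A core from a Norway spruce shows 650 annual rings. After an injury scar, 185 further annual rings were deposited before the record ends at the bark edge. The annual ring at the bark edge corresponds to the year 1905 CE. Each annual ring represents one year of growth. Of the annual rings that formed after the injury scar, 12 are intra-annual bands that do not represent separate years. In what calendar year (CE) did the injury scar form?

1732 CE

185 annual rings formed after the injury scar.
Excluding 12 false annual rings: 185 − 12 = 173.
1905 − 173 = 1732 CE.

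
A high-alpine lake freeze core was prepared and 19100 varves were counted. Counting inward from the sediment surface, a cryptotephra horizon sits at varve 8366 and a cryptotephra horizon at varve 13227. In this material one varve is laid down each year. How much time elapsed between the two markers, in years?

Separation: 13227 − 8366 = 4861 varves.
One varve per year makes the interval 4861 years.

4861 years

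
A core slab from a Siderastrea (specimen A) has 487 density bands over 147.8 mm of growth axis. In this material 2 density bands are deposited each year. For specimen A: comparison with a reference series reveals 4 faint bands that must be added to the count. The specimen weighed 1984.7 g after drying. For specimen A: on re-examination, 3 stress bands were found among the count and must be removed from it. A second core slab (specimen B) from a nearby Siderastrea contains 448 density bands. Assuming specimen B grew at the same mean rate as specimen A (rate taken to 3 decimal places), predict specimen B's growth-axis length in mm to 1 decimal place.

135.7 mm

Specimen A: true density band count = 487 − 3 + 4 = 488.
Specimen A: 488 density bands at 2 per year is 488 / 2 = 244 years.
A: Extension rate ≈ 147.8 / 244 = 0.606 mm/yr.
Specimen B: with 2 density bands per year, 448 / 2 = 224 years. For B, 0.606 mm/year × 224 years = 135.7 mm.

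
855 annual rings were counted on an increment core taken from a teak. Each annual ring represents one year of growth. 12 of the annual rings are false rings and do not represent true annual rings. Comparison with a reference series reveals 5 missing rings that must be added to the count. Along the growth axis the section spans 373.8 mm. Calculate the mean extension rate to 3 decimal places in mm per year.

0.441 mm per year

True annual ring count = 855 − 12 + 5 = 848.
Mean rate = 373.8 mm / 848 years ≈ 0.441 mm per year.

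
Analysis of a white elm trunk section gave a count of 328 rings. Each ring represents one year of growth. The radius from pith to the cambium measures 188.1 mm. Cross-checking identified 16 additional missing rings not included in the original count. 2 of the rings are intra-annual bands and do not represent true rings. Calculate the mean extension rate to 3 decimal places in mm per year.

0.550 mm per year

True ring count = 328 − 2 + 16 = 342.
Mean rate = 188.1 mm / 342 years ≈ 0.550 mm per year.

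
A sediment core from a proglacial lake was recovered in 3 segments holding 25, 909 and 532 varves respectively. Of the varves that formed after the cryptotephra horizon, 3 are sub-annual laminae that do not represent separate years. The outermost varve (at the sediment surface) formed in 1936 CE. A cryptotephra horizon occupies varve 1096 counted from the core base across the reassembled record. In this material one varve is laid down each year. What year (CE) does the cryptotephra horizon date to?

1569 CE

Total varves = 25 + 909 + 532 = 1466.
Between varve 1096 and the sediment surface there are 1466 − 1096 = 370 varves.
Excluding 3 false varves: 370 − 3 = 367.
Counting back 367 years from 1936 CE places the cryptotephra horizon in 1936 − 367 = 1569 CE.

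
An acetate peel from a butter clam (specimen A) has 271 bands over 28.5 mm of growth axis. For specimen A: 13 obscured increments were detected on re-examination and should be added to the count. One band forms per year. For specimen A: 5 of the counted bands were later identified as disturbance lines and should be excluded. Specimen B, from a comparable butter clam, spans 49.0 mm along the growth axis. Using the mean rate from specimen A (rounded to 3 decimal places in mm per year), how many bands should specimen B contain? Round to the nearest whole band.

Specimen A: after corrections the count is 271 − 5 + 13 = 279 bands.
A: Extension rate ≈ 28.5 / 279 = 0.102 mm per year.
B spans 49.0 / 0.102 = 480.39 years ≈ 480 bands.

480 bands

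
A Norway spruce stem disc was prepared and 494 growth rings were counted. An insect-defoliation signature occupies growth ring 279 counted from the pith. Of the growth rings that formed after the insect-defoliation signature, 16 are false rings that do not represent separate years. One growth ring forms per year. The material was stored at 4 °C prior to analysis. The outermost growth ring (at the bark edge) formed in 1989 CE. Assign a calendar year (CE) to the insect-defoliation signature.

1790 CE

Between growth ring 279 and the bark edge there are 494 − 279 = 215 growth rings.
215 − 16 false = 199 true growth rings after the insect-defoliation signature.
1989 − 199 = 1790 CE.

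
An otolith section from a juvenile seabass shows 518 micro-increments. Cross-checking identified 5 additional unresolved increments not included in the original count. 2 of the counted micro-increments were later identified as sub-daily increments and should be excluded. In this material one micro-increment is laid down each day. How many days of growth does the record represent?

Correcting the raw count gives 518 − 2 + 5 = 521 true micro-increments.
With a one-to-one micro-increment periodicity this is 521 days.

521 d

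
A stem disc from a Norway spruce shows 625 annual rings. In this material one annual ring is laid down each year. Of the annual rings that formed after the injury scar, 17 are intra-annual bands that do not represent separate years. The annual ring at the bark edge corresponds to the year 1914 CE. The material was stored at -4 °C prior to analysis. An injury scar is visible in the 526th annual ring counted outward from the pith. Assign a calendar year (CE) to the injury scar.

1832 CE

625 − 526 = 99 annual rings lie beyond the injury scar toward the bark edge.
Excluding 17 false annual rings: 99 − 17 = 82.
The annual ring at the bark edge is 1914 CE, so the injury scar dates to 1914 − 82 = 1832 CE.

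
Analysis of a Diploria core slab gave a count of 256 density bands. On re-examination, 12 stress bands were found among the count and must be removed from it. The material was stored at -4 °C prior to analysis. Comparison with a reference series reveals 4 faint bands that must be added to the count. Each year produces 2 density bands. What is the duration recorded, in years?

124 years

Correcting the raw count gives 256 − 12 + 4 = 248 true density bands.
With 2 density bands per year, 248 / 2 = 124 years.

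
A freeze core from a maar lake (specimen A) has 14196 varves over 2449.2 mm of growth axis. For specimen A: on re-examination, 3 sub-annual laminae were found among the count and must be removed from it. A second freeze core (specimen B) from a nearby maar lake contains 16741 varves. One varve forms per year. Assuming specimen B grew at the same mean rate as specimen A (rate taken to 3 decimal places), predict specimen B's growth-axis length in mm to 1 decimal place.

Specimen A: adjusted count: 14196 − 3 = 14193 varves.
A: Mean rate = 2449.2 mm / 14193 years ≈ 0.173 mm/yr.
For B, 0.173 mm/year × 16741 years = 2896.2 mm.

2896.2 mm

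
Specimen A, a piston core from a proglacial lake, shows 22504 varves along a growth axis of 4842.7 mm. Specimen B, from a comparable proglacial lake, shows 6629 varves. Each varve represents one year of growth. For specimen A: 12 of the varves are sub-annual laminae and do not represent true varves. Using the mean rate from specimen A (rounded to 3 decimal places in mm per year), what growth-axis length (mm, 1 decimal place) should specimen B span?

Specimen A: true varve count = 22504 − 12 = 22492.
A: Extension rate ≈ 4842.7 / 22492 = 0.215 mm/year.
Length of B = 0.215 × 6629 = 1425.2 mm.

1425.2 mm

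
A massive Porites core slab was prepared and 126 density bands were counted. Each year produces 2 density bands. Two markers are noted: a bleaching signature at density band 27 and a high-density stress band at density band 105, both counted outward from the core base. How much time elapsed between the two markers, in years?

The two markers are separated by 105 − 27 = 78 density bands.
78 density bands at 2 per year is 78 / 2 = 39 years.

39 years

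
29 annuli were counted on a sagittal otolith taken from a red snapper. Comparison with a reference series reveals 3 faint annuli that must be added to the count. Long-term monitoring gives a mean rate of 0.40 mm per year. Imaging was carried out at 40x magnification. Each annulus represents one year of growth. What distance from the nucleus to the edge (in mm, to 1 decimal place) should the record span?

Adjusted count: 29 + 3 = 32 annuli.
Length ≈ 0.40 × 32 = 12.8 mm.

12.8 mm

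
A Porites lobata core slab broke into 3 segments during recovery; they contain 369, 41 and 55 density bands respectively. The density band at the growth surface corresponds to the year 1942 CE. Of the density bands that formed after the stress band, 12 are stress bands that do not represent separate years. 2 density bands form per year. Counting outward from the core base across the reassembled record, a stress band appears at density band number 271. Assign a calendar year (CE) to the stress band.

Total density bands = 369 + 41 + 55 = 465.
465 − 271 = 194 density bands lie beyond the stress band toward the growth surface.
Excluding 12 false density bands: 194 − 12 = 182.
Dividing by 2 density bands per year: 182 / 2 = 91 years.
1942 − 91 = 1851 CE.

1851 CE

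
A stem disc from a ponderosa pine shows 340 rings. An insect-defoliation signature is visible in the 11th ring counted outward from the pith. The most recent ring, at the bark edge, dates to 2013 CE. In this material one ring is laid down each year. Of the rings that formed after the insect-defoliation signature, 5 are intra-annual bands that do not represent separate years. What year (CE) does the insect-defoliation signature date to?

1689 CE

The insect-defoliation signature sits at ring 11 from the pith, so 340 − 11 = 329 rings formed after it.
329 − 5 false = 324 true rings after the insect-defoliation signature.
Counting back 324 years from 2013 CE places the insect-defoliation signature in 2013 − 324 = 1689 CE.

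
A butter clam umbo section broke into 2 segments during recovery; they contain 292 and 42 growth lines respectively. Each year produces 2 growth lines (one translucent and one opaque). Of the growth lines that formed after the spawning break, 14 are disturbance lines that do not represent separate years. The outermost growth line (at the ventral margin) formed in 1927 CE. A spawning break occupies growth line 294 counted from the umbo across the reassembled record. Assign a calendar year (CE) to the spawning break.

Total growth lines = 292 + 42 = 334.
334 − 294 = 40 growth lines lie beyond the spawning break toward the ventral margin.
40 − 14 false = 26 true growth lines after the spawning break.
26 growth lines at 2 per year is 26 / 2 = 13 years.
The growth line at the ventral margin is 1927 CE, so the spawning break dates to 1927 − 13 = 1914 CE.

1914 CE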